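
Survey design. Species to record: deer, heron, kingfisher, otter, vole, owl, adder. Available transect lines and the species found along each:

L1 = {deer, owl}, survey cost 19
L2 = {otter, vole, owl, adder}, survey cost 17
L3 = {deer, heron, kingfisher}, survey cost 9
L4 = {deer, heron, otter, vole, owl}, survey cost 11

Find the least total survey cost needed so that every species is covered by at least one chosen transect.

26

L2, L3 cover every species at survey cost 17 + 9 = 26.
Any cover uses at least 2 transects; among all covering selections none totals below 26.
Greedy by coverage-per-survey cost would pick L4, L3, L2 for 37 — worse than the optimum 26.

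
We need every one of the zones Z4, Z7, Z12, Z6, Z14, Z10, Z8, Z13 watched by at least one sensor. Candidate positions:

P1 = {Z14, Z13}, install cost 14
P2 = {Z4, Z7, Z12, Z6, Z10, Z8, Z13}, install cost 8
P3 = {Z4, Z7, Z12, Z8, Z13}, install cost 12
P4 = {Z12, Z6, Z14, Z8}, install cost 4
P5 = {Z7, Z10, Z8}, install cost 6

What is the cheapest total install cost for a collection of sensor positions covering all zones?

12

P2, P4 cover every zone at install cost 8 + 4 = 12.
Any cover uses at least 2 sensor positions; among all covering selections none totals below 12.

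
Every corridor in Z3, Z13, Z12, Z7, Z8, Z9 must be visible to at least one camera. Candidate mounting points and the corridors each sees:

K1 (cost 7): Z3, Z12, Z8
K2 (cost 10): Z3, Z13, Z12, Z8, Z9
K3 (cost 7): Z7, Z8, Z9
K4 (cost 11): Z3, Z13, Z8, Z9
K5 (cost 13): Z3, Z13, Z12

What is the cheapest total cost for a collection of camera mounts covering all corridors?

17

K2, K3 cover every corridor at cost 10 + 7 = 17.
Any cover uses at least 2 camera mounts; among all covering selections none totals below 17.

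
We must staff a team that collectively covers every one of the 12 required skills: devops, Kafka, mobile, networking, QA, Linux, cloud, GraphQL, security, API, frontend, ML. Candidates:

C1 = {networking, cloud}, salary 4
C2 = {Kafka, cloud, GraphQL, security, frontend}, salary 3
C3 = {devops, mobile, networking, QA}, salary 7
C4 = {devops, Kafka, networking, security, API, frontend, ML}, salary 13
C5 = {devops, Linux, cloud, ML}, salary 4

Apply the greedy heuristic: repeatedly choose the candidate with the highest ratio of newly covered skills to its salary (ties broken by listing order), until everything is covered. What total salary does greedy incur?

27

Pick 1: C2 adds 5 new (Kafka, cloud, GraphQL, security, frontend) at salary 3 (ratio 5/3).
Pick 2: C5 adds 3 new (devops, Linux, ML) at salary 4 (ratio 3/4).
Pick 3: C3 adds 3 new (mobile, networking, QA) at salary 7 (ratio 3/7).
Pick 4: C4 adds 1 new (API) at salary 13 (ratio 1/13).
Greedy total salary: 3 + 4 + 7 + 13 = 27.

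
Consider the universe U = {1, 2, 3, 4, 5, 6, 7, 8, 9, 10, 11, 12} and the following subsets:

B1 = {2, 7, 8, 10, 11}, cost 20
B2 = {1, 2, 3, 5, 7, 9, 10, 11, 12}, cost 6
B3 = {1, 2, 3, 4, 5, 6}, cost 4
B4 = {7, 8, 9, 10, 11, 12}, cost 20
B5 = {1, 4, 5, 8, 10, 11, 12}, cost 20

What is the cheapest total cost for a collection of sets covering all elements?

24

B3, B4 cover every element at cost 4 + 20 = 24.
Any cover uses at least 2 sets; among all covering selections none totals below 24.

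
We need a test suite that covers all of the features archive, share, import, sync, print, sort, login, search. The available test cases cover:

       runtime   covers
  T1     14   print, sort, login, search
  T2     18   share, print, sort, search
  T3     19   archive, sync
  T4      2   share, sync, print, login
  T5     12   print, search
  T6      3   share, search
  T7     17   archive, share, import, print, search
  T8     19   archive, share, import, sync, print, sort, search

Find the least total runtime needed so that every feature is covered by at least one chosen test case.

21

T4, T8 cover every feature at runtime 2 + 19 = 21.
Any cover uses at least 2 test cases; among all covering selections none totals below 21.
Greedy by coverage-per-runtime would pick T4, T6, T8 for 24 — worse than the optimum 21.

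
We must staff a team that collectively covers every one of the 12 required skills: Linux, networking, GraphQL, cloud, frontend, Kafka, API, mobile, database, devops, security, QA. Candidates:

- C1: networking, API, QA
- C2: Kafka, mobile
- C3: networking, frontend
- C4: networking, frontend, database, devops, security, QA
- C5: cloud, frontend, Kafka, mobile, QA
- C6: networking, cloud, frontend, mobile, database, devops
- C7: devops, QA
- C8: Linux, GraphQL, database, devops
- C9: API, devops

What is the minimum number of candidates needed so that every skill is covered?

C1, C4, C5, C8 together cover {Linux, networking, GraphQL, cloud, frontend, Kafka, API, mobile, database, devops, security, QA} — every skill.
No 3 of the 9 candidates cover everything (all 84 triples fall short), so 4 is minimum.

4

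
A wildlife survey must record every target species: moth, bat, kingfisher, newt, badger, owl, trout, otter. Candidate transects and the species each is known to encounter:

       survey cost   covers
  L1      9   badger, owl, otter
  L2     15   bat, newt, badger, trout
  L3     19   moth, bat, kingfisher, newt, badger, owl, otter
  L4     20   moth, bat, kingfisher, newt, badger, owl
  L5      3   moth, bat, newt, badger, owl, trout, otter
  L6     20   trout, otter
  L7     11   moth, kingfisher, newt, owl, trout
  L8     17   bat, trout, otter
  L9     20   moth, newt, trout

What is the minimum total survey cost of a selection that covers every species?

L5, L7 cover every species at survey cost 3 + 11 = 14.
Any cover uses at least 2 transects; among all covering selections none totals below 14.

14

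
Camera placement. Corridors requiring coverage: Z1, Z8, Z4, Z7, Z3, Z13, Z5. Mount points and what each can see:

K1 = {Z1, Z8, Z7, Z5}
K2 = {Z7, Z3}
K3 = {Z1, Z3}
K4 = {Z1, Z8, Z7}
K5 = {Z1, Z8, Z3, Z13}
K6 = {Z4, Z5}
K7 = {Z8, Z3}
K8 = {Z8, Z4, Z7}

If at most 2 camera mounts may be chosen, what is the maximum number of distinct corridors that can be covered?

6

Choosing K1, K5 covers {Z1, Z8, Z7, Z3, Z13, Z5} — 6 corridors.
No choice of 2 camera mounts does better; here Z4 is left uncovered.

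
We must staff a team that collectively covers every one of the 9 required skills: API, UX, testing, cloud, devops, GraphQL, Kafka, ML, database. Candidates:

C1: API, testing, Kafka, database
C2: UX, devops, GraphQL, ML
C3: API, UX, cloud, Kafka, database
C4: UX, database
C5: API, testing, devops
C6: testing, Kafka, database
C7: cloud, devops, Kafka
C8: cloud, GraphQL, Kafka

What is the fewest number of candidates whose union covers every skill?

3

C1, C2, C3 together cover {API, UX, testing, cloud, devops, GraphQL, Kafka, ML, database} — every skill.
No 2 of the 8 candidates cover everything (all 28 pairs fall short), so 3 is minimum.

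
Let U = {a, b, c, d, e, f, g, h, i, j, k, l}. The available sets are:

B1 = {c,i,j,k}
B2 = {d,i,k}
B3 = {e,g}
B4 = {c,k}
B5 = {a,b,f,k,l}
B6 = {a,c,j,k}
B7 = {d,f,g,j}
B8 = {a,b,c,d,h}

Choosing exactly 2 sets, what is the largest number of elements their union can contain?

8

Choosing B1, B5 covers {a, b, c, f, i, j, k, l} — 8 elements.
No choice of 2 sets does better; here d, e, g, h are left uncovered.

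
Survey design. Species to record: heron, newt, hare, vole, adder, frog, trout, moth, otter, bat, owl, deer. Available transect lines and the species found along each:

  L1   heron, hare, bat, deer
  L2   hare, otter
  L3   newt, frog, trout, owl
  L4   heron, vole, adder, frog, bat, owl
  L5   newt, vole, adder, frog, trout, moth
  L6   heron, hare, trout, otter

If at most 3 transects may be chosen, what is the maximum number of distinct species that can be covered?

11

Choosing L1, L2, L5 covers {heron, newt, hare, vole, adder, frog, trout, moth, otter, bat, deer} — 11 species.
No choice of 3 transects does better; here owl is left uncovered.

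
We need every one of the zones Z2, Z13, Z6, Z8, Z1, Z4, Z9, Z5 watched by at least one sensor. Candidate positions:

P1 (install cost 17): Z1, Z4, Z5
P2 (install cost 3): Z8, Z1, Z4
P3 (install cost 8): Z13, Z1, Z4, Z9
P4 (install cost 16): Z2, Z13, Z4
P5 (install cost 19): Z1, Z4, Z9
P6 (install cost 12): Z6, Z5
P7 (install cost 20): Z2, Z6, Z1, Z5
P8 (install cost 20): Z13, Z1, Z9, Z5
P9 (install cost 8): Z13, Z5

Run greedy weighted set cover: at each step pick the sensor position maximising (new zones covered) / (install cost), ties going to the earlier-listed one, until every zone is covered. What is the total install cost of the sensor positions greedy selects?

39

Pick 1: P2 adds 3 new (Z8, Z1, Z4) at install cost 3 (ratio 3/3).
Pick 2: P3 adds 2 new (Z13, Z9) at install cost 8 (ratio 2/8).
Pick 3: P6 adds 2 new (Z6, Z5) at install cost 12 (ratio 2/12).
Pick 4: P4 adds 1 new (Z2) at install cost 16 (ratio 1/16).
Greedy total install cost: 3 + 8 + 12 + 16 = 39. (The true optimum is 31, so greedy overshoots here.)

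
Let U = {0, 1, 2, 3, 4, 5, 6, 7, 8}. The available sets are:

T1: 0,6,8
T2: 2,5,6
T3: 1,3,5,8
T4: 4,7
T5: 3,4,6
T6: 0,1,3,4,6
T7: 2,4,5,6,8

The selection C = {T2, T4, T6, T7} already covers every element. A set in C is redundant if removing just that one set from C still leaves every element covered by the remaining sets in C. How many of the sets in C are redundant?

Drop T2: the rest still cover every element — redundant.
Drop T4: 7 uncovered — not redundant.
Drop T6: 0, 1, 3 uncovered — not redundant.
Drop T7: 8 uncovered — not redundant.
1 redundant: T2.

1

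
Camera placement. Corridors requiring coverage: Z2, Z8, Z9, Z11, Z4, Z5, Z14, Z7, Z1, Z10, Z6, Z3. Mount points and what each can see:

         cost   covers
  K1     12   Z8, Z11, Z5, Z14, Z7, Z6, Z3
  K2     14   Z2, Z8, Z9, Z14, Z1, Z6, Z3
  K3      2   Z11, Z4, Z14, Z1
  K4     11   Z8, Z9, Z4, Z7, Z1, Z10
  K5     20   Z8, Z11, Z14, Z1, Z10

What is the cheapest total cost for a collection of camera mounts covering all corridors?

37

K1, K2, K4 cover every corridor at cost 12 + 14 + 11 = 37.
Any cover uses at least 3 camera mounts; among all covering selections none totals below 37.
Greedy by coverage-per-cost would pick K3, K1, K4, K2 for 39 — worse than the optimum 37.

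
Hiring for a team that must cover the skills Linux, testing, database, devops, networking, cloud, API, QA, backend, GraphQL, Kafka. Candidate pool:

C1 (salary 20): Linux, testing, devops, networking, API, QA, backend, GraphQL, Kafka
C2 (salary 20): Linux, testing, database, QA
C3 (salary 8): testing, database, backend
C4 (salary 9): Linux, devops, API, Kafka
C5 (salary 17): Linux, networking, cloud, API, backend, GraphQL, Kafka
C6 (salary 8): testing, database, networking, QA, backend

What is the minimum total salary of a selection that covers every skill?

34

C4, C5, C6 cover every skill at salary 9 + 17 + 8 = 34.
Any cover uses at least 3 candidates; among all covering selections none totals below 34.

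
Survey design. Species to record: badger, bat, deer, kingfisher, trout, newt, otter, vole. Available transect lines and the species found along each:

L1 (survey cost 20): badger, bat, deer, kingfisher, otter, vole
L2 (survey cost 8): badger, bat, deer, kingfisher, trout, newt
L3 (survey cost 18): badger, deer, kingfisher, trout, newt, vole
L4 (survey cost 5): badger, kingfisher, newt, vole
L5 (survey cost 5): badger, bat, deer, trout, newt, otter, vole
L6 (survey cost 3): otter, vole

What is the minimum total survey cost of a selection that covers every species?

10

L4, L5 cover every species at survey cost 5 + 5 = 10.
Any cover uses at least 2 transects; among all covering selections none totals below 10.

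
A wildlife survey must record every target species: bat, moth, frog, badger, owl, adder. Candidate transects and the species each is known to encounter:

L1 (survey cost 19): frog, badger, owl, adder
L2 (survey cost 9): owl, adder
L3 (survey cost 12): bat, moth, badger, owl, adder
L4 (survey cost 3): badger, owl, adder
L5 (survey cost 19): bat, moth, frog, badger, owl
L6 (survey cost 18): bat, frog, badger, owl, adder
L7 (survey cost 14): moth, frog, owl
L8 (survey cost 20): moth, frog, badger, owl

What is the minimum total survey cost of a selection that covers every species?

L4, L5 cover every species at survey cost 3 + 19 = 22.
Any cover uses at least 2 transects; among all covering selections none totals below 22.
Greedy by coverage-per-survey cost would pick L4, L3, L7 for 29 — worse than the optimum 22.

22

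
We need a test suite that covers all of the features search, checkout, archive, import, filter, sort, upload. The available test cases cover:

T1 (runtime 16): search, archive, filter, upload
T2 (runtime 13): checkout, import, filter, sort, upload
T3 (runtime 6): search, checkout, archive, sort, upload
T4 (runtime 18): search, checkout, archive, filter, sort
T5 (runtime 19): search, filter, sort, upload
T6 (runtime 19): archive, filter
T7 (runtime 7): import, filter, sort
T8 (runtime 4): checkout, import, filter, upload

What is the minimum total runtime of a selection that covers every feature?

T3, T8 cover every feature at runtime 6 + 4 = 10.
Any cover uses at least 2 test cases; among all covering selections none totals below 10.

10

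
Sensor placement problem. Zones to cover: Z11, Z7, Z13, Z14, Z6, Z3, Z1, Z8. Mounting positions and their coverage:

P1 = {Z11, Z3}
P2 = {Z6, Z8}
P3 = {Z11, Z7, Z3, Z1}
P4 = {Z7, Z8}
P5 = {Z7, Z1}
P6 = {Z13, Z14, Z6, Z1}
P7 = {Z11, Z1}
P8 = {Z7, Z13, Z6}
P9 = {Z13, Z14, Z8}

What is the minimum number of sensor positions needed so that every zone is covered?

3

P1, P4, P6 together cover {Z11, Z7, Z13, Z14, Z6, Z3, Z1, Z8} — every zone.
No 2 of the 9 sensor positions cover everything (all 36 pairs fall short), so 3 is minimum.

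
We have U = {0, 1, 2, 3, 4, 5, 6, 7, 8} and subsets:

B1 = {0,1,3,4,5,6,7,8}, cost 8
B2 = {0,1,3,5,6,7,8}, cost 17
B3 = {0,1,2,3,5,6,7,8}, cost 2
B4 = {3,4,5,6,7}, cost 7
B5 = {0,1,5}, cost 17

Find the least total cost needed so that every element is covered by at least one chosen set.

9

B3, B4 cover every element at cost 2 + 7 = 9.
Any cover uses at least 2 sets; among all covering selections none totals below 9.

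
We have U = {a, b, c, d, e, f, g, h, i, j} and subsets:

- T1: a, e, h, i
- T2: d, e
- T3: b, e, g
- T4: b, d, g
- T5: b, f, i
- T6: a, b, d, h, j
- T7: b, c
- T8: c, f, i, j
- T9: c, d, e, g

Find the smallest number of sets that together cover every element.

3

T1, T4, T8 together cover {a, b, c, d, e, f, g, h, i, j} — every element.
No 2 of the 9 sets cover everything (all 36 pairs fall short), so 3 is minimum.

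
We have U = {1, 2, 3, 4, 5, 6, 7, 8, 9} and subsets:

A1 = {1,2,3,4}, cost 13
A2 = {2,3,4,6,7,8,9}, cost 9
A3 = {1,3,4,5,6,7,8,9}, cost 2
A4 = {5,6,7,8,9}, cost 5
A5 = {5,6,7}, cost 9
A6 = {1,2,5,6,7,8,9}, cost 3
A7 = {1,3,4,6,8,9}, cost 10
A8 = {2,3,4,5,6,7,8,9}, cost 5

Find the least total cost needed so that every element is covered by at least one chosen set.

5

A3, A6 cover every element at cost 2 + 3 = 5.
Any cover uses at least 2 sets; among all covering selections none totals below 5.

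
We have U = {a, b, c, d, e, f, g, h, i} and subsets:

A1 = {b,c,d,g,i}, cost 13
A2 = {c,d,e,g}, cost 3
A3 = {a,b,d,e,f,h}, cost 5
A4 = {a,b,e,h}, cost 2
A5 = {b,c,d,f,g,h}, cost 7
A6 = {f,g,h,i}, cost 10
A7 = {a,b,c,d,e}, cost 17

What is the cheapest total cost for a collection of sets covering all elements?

15

A2, A4, A6 cover every element at cost 3 + 2 + 10 = 15.
Any cover uses at least 2 sets; among all covering selections none totals below 15.
Greedy by coverage-per-cost would pick A4, A2, A3, A6 for 20 — worse than the optimum 15.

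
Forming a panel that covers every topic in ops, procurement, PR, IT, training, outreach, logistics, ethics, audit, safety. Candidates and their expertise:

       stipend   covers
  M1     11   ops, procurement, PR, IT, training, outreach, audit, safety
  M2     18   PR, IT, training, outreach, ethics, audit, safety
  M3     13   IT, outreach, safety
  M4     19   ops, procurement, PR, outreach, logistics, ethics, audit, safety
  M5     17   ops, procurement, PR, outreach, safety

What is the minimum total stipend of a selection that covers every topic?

30

M1, M4 cover every topic at stipend 11 + 19 = 30.
Any cover uses at least 2 members; among all covering selections none totals below 30.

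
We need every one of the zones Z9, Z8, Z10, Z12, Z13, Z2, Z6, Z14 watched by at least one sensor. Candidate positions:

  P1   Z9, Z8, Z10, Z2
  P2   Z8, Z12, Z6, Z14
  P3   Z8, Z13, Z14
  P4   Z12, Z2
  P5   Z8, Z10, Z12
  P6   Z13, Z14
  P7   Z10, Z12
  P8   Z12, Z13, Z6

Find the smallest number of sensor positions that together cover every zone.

3

P1, P2, P3 together cover {Z9, Z8, Z10, Z12, Z13, Z2, Z6, Z14} — every zone.
No 2 of the 8 sensor positions cover everything (all 28 pairs fall short), so 3 is minimum.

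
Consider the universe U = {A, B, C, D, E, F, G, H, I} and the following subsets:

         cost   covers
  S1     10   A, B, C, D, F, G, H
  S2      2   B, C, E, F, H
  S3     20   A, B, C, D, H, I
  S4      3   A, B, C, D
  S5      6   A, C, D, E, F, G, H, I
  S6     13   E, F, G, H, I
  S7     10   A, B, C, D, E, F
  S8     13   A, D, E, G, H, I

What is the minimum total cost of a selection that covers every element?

8

S2, S5 cover every element at cost 2 + 6 = 8.
Any cover uses at least 2 sets; among all covering selections none totals below 8.
Greedy by coverage-per-cost would pick S2, S4, S5 for 11 — worse than the optimum 8.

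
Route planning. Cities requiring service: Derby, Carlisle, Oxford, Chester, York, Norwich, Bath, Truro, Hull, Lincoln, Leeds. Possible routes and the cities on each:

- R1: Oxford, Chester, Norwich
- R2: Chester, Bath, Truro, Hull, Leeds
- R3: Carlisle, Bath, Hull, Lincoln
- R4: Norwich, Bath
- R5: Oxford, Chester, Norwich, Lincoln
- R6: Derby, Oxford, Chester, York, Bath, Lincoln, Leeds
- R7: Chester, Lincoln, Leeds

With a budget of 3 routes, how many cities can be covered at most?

Choosing R1, R2, R6 covers {Derby, Oxford, Chester, York, Norwich, Bath, Truro, Hull, Lincoln, Leeds} — 10 cities.
No choice of 3 routes does better; here Carlisle is left uncovered.

10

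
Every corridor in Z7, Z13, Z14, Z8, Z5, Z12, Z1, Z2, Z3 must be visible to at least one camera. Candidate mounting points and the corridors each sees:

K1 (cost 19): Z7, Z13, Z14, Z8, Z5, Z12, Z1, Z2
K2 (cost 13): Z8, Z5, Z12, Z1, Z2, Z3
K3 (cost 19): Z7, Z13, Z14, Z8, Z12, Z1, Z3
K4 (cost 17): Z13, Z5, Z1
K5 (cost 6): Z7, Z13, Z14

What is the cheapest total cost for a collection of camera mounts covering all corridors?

19

K2, K5 cover every corridor at cost 13 + 6 = 19.
Any cover uses at least 2 camera mounts; among all covering selections none totals below 19.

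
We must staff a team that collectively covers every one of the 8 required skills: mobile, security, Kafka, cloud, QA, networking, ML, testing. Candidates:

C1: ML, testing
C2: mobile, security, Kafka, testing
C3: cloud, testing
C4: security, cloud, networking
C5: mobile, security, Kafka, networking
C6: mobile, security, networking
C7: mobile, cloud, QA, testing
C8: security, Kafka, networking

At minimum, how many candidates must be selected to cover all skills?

3

C1, C5, C7 together cover {mobile, security, Kafka, cloud, QA, networking, ML, testing} — every skill.
No 2 of the 8 candidates cover everything (all 28 pairs fall short), so 3 is minimum.
Greedy (largest uncovered first) would take C2, C4, C1, C7 — 4 candidates — but 3 suffice.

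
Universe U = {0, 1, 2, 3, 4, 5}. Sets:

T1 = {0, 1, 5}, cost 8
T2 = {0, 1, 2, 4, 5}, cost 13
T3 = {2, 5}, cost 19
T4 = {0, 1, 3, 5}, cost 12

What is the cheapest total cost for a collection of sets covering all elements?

25

T2, T4 cover every element at cost 13 + 12 = 25.
Any cover uses at least 2 sets; among all covering selections none totals below 25.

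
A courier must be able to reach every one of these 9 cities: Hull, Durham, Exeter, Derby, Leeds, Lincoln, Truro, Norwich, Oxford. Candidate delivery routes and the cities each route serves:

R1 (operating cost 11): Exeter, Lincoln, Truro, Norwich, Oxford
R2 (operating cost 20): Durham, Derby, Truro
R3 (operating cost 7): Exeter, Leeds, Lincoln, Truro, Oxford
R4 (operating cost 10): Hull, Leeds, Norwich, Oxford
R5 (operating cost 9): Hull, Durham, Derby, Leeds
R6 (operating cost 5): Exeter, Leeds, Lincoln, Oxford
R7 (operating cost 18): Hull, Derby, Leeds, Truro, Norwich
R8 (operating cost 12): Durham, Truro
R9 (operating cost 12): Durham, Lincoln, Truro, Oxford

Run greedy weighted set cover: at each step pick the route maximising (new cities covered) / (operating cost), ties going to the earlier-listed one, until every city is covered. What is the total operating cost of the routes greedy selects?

Pick 1: R6 adds 4 new (Exeter, Leeds, Lincoln, Oxford) at operating cost 5 (ratio 4/5).
Pick 2: R5 adds 3 new (Hull, Durham, Derby) at operating cost 9 (ratio 3/9).
Pick 3: R1 adds 2 new (Truro, Norwich) at operating cost 11 (ratio 2/11).
Greedy total operating cost: 5 + 9 + 11 = 25. (The true optimum is 20, so greedy overshoots here.)

25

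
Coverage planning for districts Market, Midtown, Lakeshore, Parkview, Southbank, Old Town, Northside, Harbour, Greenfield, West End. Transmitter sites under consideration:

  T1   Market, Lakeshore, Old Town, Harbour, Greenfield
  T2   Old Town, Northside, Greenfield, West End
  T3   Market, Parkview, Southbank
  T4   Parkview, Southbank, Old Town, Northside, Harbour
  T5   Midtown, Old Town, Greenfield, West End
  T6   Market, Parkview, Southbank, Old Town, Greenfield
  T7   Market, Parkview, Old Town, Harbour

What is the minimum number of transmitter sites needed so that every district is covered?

3

T1, T4, T5 together cover {Market, Midtown, Lakeshore, Parkview, Southbank, Old Town, Northside, Harbour, Greenfield, West End} — every district.
No 2 of the 7 transmitter sites cover everything (all 21 pairs fall short), so 3 is minimum.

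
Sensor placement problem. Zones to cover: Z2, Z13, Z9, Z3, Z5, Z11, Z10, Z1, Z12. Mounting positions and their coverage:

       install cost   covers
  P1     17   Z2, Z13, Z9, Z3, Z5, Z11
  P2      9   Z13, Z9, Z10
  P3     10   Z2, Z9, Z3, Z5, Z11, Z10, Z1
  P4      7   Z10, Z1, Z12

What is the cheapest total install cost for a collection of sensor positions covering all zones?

24

P1, P4 cover every zone at install cost 17 + 7 = 24.
Any cover uses at least 2 sensor positions; among all covering selections none totals below 24.
Greedy by coverage-per-install cost would pick P3, P4, P2 for 26 — worse than the optimum 24.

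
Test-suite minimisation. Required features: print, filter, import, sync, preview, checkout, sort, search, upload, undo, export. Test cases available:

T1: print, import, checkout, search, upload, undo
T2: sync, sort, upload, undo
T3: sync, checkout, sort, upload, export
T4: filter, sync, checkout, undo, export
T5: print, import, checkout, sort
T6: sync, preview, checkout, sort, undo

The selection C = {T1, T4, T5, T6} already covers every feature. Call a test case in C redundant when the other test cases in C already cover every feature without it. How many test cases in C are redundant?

Drop T1: search, upload uncovered — not redundant.
Drop T4: filter, export uncovered — not redundant.
Drop T5: the rest still cover every feature — redundant.
Drop T6: preview uncovered — not redundant.
1 redundant: T5.

1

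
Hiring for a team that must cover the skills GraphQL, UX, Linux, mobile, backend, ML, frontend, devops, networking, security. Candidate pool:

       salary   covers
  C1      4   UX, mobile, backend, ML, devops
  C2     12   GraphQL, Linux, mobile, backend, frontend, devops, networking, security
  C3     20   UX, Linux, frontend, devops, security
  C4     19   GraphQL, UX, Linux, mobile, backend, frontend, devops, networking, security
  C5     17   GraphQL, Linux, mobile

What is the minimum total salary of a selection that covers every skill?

16

C1, C2 cover every skill at salary 4 + 12 = 16.
Any cover uses at least 2 candidates; among all covering selections none totals below 16.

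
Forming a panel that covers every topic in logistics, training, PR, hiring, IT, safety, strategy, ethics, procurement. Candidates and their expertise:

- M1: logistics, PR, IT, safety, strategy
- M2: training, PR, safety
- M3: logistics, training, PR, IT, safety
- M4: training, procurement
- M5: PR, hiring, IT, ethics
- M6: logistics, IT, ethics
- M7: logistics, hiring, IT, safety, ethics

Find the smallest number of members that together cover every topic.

3

M1, M4, M5 together cover {logistics, training, PR, hiring, IT, safety, strategy, ethics, procurement} — every topic.
No 2 of the 7 members cover everything (all 21 pairs fall short), so 3 is minimum.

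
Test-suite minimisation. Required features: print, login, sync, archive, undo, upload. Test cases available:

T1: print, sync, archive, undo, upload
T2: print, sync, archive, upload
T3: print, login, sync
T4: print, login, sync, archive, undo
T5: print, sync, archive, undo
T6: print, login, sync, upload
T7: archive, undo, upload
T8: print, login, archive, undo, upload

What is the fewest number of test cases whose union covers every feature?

2

T1, T3 together cover {print, login, sync, archive, undo, upload} — every feature.
No single test case contains all 6 features, so 2 is optimal.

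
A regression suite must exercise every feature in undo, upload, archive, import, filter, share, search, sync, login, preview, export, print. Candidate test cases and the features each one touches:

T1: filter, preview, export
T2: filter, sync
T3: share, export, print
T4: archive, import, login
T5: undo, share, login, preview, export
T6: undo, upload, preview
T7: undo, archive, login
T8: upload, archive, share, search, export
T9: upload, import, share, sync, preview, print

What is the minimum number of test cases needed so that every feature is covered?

4

T1, T5, T8, T9 together cover {undo, upload, archive, import, filter, share, search, sync, login, preview, export, print} — every feature.
No 3 of the 9 test cases cover everything (all 84 triples fall short), so 4 is minimum.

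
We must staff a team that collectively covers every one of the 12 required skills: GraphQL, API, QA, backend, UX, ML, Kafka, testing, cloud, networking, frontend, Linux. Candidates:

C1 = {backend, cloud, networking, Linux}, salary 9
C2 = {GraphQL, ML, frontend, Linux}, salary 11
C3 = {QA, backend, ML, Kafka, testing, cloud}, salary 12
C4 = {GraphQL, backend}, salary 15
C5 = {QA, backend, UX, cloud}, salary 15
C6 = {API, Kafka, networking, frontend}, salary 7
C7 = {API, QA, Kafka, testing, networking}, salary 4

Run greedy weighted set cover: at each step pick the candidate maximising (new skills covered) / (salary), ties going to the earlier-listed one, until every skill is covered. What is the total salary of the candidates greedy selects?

Pick 1: C7 adds 5 new (API, QA, Kafka, testing, networking) at salary 4 (ratio 5/4).
Pick 2: C2 adds 4 new (GraphQL, ML, frontend, Linux) at salary 11 (ratio 4/11).
Pick 3: C1 adds 2 new (backend, cloud) at salary 9 (ratio 2/9).
Pick 4: C5 adds 1 new (UX) at salary 15 (ratio 1/15).
Greedy total salary: 4 + 11 + 9 + 15 = 39. (The true optimum is 30, so greedy overshoots here.)

39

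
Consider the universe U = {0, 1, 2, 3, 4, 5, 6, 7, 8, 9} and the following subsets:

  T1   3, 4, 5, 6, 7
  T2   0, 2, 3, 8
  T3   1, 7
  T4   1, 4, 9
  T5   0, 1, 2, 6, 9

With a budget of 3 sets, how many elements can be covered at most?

10

Choosing T1, T2, T4 covers {0, 1, 2, 3, 4, 5, 6, 7, 8, 9} — 10 elements.
That is all 10 elements.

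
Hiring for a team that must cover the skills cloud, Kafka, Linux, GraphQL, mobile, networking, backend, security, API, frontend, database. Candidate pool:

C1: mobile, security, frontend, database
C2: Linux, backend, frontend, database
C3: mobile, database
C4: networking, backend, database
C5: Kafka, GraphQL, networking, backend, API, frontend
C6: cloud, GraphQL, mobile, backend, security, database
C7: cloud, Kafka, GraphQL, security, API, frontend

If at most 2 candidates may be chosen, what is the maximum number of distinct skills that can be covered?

10

Choosing C5, C6 covers {cloud, Kafka, GraphQL, mobile, networking, backend, security, API, frontend, database} — 10 skills.
No choice of 2 candidates does better; here Linux is left uncovered.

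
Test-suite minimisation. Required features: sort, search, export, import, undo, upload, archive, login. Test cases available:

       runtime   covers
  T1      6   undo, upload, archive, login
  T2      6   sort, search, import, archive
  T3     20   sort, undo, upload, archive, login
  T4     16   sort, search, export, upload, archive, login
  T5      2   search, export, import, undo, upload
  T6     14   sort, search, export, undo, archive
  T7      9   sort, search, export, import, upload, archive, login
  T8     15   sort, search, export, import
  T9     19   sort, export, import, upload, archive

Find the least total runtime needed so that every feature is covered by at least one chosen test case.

11

T5, T7 cover every feature at runtime 2 + 9 = 11.
Any cover uses at least 2 test cases; among all covering selections none totals below 11.
Greedy by coverage-per-runtime would pick T5, T1, T2 for 14 — worse than the optimum 11.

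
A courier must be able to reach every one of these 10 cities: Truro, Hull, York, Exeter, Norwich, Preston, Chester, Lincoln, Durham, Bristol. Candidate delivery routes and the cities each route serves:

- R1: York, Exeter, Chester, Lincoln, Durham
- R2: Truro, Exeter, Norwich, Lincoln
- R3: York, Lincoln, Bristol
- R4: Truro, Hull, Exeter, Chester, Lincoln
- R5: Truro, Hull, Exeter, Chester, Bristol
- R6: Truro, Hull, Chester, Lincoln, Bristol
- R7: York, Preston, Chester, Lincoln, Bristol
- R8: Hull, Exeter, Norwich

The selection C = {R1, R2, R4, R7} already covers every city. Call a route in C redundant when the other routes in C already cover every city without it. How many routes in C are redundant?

Drop R1: Durham uncovered — not redundant.
Drop R2: Norwich uncovered — not redundant.
Drop R4: Hull uncovered — not redundant.
Drop R7: Preston, Bristol uncovered — not redundant.
None of the routes in C is redundant.

0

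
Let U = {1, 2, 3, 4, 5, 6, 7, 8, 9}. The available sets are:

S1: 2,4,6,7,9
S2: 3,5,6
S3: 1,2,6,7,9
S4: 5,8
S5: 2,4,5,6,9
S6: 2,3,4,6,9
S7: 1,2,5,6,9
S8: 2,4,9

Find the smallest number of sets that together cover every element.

S3, S4, S6 together cover {1, 2, 3, 4, 5, 6, 7, 8, 9} — every element.
No 2 of the 8 sets cover everything (all 28 pairs fall short), so 3 is minimum.
Greedy (largest uncovered first) would take S1, S2, S3, S4 — 4 sets — but 3 suffice.

3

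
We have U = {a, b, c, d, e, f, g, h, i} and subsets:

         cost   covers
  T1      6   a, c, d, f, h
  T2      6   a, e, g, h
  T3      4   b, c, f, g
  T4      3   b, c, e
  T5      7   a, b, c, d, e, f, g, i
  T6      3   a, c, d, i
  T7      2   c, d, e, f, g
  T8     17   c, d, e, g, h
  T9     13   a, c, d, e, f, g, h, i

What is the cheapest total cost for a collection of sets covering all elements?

13

T1, T5 cover every element at cost 6 + 7 = 13.
Any cover uses at least 2 sets; among all covering selections none totals below 13.
Greedy by coverage-per-cost would pick T7, T6, T4, T1 for 14 — worse than the optimum 13.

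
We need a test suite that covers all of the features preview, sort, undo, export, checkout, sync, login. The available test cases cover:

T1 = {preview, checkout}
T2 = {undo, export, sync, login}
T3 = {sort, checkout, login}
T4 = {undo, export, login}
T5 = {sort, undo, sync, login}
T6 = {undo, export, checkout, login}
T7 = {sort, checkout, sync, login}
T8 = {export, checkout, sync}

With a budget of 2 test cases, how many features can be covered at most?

6

Choosing T1, T2 covers {preview, undo, export, checkout, sync, login} — 6 features.
No choice of 2 test cases does better; here sort is left uncovered.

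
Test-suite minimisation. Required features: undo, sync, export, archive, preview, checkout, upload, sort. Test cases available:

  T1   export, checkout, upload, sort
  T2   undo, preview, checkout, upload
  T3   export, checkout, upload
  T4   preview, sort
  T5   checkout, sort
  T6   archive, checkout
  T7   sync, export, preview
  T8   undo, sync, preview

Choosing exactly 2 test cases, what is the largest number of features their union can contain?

7

Choosing T1, T8 covers {undo, sync, export, preview, checkout, upload, sort} — 7 features.
No choice of 2 test cases does better; here archive is left uncovered.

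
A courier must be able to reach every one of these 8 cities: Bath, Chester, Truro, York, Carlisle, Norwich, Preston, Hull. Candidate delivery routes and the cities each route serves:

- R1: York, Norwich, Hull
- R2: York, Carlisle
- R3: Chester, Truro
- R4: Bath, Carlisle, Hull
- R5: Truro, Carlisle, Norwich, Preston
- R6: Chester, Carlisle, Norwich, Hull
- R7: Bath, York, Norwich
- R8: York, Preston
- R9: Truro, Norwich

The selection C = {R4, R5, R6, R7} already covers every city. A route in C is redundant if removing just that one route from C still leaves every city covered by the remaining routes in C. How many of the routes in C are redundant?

1

Drop R4: the rest still cover every city — redundant.
Drop R5: Truro, Preston uncovered — not redundant.
Drop R6: Chester uncovered — not redundant.
Drop R7: York uncovered — not redundant.
1 redundant: R4.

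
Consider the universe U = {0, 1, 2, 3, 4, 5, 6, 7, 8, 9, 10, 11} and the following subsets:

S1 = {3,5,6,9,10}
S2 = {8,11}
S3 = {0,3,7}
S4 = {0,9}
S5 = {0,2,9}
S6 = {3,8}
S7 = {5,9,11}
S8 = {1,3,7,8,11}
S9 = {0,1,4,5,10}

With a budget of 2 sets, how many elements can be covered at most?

Choosing S1, S8 covers {1, 3, 5, 6, 7, 8, 9, 10, 11} — 9 elements.
No choice of 2 sets does better; here 0, 2, 4 are left uncovered.

9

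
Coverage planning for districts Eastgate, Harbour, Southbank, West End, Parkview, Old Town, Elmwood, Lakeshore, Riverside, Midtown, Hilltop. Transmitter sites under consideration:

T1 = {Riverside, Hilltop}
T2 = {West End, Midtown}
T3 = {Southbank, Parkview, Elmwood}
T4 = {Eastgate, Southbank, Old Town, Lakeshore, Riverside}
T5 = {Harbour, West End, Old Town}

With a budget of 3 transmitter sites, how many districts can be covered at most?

Choosing T2, T3, T4 covers {Eastgate, Southbank, West End, Parkview, Old Town, Elmwood, Lakeshore, Riverside, Midtown} — 9 districts.
No choice of 3 transmitter sites does better; here Harbour, Hilltop are left uncovered.

9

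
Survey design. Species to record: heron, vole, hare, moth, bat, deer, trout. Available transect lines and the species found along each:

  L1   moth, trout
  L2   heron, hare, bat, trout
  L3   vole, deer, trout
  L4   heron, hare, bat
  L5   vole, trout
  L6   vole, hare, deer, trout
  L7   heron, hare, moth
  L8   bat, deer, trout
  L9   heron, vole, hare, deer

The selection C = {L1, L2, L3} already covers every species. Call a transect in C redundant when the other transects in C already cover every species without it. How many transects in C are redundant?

0

Drop L1: moth uncovered — not redundant.
Drop L2: heron, hare, bat uncovered — not redundant.
Drop L3: vole, deer uncovered — not redundant.
None of the transects in C is redundant.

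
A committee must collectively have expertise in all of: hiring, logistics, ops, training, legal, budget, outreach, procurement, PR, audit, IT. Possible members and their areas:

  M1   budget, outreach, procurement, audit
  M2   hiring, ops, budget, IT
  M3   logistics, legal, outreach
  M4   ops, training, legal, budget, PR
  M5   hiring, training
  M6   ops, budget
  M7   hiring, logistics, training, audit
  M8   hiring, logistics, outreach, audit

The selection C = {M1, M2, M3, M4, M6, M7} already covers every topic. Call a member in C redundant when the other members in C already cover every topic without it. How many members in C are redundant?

3

Drop M1: procurement uncovered — not redundant.
Drop M2: IT uncovered — not redundant.
Drop M3: the rest still cover every topic — redundant.
Drop M4: PR uncovered — not redundant.
Drop M6: the rest still cover every topic — redundant.
Drop M7: the rest still cover every topic — redundant.
3 redundant: M3, M6, M7.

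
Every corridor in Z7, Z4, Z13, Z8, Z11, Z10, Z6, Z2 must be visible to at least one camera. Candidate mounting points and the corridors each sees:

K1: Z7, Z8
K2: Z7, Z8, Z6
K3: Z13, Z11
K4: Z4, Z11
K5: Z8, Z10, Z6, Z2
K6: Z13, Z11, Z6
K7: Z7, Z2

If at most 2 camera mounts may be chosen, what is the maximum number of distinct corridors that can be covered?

Choosing K3, K5 covers {Z13, Z8, Z11, Z10, Z6, Z2} — 6 corridors.
No choice of 2 camera mounts does better; here Z7, Z4 are left uncovered.

6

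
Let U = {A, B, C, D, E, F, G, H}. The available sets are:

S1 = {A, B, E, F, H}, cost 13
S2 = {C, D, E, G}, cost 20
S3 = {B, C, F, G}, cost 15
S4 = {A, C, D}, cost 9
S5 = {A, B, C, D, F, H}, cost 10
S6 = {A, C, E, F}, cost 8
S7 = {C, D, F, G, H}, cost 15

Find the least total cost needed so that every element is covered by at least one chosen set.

S1, S7 cover every element at cost 13 + 15 = 28.
Any cover uses at least 2 sets; among all covering selections none totals below 28.
Greedy by coverage-per-cost would pick S5, S6, S3 for 33 — worse than the optimum 28.

28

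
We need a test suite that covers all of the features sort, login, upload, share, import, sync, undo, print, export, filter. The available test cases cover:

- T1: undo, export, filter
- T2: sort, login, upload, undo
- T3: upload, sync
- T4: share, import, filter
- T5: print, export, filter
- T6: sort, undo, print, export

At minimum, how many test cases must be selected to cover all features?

T2, T3, T4, T5 together cover {sort, login, upload, share, import, sync, undo, print, export, filter} — every feature.
No 3 of the 6 test cases cover everything (all 20 triples fall short), so 4 is minimum.

4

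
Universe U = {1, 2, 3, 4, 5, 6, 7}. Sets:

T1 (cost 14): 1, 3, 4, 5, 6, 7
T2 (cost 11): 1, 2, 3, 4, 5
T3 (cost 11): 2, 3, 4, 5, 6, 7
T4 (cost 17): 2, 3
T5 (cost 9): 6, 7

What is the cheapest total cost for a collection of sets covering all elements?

T2, T5 cover every element at cost 11 + 9 = 20.
Any cover uses at least 2 sets; among all covering selections none totals below 20.

20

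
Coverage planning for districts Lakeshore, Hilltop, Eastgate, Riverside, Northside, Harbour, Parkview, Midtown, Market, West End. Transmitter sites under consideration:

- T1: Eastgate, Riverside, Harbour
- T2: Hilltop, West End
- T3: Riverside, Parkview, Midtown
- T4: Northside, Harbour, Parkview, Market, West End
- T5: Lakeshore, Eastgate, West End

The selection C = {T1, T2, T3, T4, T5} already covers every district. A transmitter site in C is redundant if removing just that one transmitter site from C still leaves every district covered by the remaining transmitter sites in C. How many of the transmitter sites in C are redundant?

1

Drop T1: the rest still cover every district — redundant.
Drop T2: Hilltop uncovered — not redundant.
Drop T3: Midtown uncovered — not redundant.
Drop T4: Northside, Market uncovered — not redundant.
Drop T5: Lakeshore uncovered — not redundant.
1 redundant: T1.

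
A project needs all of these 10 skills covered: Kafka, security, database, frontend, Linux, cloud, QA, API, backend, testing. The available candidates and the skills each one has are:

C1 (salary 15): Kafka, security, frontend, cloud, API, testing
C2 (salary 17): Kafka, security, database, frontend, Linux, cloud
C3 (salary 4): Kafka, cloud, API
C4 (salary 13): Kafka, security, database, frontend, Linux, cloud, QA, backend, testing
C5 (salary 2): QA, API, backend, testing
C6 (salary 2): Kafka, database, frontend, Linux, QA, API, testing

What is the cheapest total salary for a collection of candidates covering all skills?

15

C4, C5 cover every skill at salary 13 + 2 = 15.
Any cover uses at least 2 candidates; among all covering selections none totals below 15.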